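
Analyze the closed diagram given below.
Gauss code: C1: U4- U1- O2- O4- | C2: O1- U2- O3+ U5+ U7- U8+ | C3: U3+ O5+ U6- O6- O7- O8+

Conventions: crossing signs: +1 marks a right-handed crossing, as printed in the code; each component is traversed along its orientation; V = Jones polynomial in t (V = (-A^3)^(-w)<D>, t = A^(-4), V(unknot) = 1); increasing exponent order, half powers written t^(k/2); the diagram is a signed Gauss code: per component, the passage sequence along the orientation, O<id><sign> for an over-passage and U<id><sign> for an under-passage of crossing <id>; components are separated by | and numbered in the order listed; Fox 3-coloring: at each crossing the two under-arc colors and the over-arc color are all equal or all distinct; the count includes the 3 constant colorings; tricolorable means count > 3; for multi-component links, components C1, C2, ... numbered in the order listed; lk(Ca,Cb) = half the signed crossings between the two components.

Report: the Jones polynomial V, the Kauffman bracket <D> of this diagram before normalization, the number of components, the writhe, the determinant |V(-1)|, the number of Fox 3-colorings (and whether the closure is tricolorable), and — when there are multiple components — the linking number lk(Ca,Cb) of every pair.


Jones polynomial: V(t) = t^-2 + 2 + t^2
<D> = A^-14 + 2A^-6 + A^2; writhe -2
components 3, writhe -2 (8 crossings)
linking number lk(C1,C2) = -1
lk(C1,C3): 0
lk(C2,C3) = +1
3-colorings: 3 of 3^8, det 4 — not tricolorable
note: w = -2 (over 8 crossings) is diagram-only; (-A^3)^(2) removes it from V


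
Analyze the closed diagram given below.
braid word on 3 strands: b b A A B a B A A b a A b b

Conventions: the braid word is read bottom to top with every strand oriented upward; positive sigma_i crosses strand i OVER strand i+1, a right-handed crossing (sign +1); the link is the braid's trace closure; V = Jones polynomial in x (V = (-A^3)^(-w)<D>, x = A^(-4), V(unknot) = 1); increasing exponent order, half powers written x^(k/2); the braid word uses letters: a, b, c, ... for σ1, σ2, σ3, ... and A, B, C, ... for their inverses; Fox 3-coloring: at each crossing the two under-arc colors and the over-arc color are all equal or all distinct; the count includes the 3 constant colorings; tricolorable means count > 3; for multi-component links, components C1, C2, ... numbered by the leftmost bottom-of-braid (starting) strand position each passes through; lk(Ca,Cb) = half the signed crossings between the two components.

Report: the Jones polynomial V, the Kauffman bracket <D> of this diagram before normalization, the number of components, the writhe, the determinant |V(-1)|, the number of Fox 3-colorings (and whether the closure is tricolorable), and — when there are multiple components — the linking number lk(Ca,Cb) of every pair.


Jones polynomial: V(x) = x^-5 - 2x^-4 + 3x^-3 - 4x^-2 + 5x^-1 - 5 + 5x - 4x^2 + 3x^3 - 2x^4 + x^5
<D> = A^-20 - 2A^-16 + 3A^-12 - 4A^-8 + 5A^-4 - 5 + 5A^4 - 4A^8 + 3A^12 - 2A^16 + A^20; writhe 0
components 1, writhe 0 (14 crossings)
3-colorings: 3 of 3^14, det 35 — not tricolorable
note: palindromic: swapping x for 1/x fixes V


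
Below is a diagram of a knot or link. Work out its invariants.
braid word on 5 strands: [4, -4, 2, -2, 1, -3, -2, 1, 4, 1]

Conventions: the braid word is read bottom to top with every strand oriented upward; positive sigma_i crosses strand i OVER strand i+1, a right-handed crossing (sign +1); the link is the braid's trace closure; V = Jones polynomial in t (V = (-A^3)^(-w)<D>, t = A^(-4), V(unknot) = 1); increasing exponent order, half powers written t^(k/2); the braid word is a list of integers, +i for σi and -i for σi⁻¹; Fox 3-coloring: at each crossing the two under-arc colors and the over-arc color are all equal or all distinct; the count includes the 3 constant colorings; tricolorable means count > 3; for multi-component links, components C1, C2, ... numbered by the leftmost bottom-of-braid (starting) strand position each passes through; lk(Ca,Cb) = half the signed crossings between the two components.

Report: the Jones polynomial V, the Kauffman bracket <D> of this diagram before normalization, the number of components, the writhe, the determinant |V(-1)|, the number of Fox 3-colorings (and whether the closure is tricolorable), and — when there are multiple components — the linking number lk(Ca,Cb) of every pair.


V = t + t^3 - t^4
<D> = -A^-10 + A^-6 + A^2 (w = +2)
1 component over 10 crossings, w = +2
9 Fox colorings among 3^10, |V(-1)| = 3: tricolorable
why: inverse pairs cancel, leaving σ1 σ3⁻¹ σ2⁻¹ σ1 σ4 σ1


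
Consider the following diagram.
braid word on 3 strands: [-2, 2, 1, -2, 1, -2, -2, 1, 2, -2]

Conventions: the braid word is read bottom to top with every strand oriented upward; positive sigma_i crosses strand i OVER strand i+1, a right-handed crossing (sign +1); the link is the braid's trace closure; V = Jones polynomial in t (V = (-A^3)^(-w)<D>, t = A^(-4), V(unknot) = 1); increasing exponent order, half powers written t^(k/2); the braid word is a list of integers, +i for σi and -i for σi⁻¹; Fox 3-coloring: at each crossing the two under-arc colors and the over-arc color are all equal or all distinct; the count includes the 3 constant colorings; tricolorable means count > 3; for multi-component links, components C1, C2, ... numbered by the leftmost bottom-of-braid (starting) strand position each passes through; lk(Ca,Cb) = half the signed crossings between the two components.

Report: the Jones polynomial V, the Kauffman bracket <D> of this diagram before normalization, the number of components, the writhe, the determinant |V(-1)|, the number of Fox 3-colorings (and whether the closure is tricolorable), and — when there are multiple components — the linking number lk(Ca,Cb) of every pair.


V(t) = -t^-3 + 2t^-2 - 2t^-1 + 3 - 2t + 2t^2 - t^3
bracket: -A^-12 + 2A^-8 - 2A^-4 + 3 - 2A^4 + 2A^8 - A^12, w = 0
1 component, writhe 0, over 10 crossings
det 13, colorings 3 of 3^10 — not tricolorable
observation: palindromic: swapping t for 1/t fixes V


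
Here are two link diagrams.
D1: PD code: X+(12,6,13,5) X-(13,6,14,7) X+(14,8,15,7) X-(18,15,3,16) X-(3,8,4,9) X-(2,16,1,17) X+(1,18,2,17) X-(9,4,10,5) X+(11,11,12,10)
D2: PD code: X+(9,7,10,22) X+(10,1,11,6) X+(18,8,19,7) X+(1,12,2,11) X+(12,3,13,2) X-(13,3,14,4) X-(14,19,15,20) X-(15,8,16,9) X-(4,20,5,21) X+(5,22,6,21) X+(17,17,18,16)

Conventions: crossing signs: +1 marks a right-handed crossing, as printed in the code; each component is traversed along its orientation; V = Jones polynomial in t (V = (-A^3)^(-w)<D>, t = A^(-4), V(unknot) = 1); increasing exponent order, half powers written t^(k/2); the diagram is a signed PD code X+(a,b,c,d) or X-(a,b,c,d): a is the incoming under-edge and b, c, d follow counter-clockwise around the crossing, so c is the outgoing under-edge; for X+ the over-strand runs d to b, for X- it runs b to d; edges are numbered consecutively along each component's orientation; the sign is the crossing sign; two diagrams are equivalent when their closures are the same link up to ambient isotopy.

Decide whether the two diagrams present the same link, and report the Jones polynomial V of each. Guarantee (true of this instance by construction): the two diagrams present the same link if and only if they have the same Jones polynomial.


same link: no
V(D1) = -t^(-1/2) - t^(1/2)  [9 crossings, <D> = A^-5 + A^-1, w = -1]
V(D2) = -t^(1/2) - t^(5/2)  [11 crossings, <D> = A^-1 + A^7, w = +3]
insight: 2 values of V(t) split the 2 diagrams


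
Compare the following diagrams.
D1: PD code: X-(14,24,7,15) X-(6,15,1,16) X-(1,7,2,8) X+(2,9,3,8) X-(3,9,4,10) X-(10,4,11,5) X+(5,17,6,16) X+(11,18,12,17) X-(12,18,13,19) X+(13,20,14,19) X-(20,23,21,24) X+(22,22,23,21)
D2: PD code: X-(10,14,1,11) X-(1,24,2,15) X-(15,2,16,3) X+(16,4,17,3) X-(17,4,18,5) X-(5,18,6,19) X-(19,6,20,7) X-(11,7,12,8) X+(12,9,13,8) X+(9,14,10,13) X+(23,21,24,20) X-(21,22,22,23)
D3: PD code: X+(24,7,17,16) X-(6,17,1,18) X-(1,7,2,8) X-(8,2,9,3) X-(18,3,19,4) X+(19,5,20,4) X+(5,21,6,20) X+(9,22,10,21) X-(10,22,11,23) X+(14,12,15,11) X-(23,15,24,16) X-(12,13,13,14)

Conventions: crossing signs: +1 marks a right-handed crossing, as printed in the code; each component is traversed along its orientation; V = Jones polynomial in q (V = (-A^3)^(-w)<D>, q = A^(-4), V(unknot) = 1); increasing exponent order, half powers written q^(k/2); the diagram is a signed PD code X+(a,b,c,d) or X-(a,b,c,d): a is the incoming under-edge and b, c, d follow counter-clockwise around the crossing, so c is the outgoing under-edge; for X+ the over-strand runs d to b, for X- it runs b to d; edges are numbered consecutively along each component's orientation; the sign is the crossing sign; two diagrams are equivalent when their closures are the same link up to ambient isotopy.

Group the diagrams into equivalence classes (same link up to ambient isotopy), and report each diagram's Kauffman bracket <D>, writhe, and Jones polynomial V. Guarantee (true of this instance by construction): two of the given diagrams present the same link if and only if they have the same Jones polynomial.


classes: {D1, D3} | {D2}
V(D1) = q^-3 + q^-2 + q^-1 + 1  [12 crossings, <D> = A^-6 + A^-2 + A^2 + A^6, w = -2]
D2 (bracket A^-8 + A^-4 + 1 + A^12; 12 crossings at w = -4): V = q^-6 + q^-3 + q^-2 + q^-1
D3 (bracket A^-6 + A^-2 + A^2 + A^6; 12 crossings at w = -2): V = q^-3 + q^-2 + q^-1 + 1
note: V(q) takes 2 values over 3 diagrams, fixing the grouping


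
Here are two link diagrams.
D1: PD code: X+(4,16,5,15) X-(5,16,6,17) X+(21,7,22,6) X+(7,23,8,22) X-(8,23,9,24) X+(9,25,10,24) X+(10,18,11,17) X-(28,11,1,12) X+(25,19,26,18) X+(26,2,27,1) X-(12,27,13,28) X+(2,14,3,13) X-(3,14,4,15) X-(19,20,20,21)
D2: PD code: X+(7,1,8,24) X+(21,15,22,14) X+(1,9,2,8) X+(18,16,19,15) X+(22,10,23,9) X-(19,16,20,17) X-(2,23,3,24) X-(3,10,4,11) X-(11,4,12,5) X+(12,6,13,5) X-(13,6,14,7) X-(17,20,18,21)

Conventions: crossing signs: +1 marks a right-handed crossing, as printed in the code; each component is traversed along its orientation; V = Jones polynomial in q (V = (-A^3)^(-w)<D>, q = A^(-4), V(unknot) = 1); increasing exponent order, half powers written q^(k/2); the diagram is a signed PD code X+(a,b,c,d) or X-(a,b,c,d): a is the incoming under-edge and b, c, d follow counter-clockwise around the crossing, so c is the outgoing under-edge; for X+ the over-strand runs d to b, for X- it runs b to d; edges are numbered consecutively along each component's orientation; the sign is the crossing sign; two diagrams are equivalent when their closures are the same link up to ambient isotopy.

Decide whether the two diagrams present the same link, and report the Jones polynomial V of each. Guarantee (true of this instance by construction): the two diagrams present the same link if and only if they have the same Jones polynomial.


equivalent: no
V(D1) = q^-1 - 1 + 2q - 2q^2 + 2q^3 - 2q^4 + q^5  (w +2, c 14, <D> = A^-14 - 2A^-10 + 2A^-6 - 2A^-2 + 2A^2 - A^6 + A^10)
V(D2) = q^-2 - q^-1 + 1 - q + q^2  [12 crossings, <D> = A^-8 - A^-4 + 1 - A^4 + A^8, w = 0]
key observation: V(q) takes 2 values over 2 diagrams, fixing the grouping


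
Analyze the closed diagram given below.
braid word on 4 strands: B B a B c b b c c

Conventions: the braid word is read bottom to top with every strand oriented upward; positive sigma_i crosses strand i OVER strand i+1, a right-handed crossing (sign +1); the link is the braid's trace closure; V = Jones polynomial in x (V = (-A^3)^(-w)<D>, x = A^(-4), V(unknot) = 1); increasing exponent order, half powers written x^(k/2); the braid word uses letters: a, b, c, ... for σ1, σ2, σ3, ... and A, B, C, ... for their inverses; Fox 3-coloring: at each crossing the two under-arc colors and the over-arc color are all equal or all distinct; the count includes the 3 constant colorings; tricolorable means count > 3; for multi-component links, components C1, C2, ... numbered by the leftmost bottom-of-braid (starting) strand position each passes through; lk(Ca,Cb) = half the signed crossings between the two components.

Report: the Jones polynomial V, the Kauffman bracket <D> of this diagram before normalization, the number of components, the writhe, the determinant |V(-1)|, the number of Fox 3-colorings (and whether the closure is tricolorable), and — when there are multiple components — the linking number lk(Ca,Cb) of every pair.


V = -x^-1 + 2 - x + 2x^2 - x^3 + x^4 - x^5
<D> = A^-11 - A^-7 + A^-3 - 2A + A^5 - 2A^9 + A^13 (w = +3)
1 component over 9 crossings, w = +3
9 Fox colorings among 3^9, |V(-1)| = 9: tricolorable
why: det 9 = |V(-1)|; divisible by 3, so tricolorable


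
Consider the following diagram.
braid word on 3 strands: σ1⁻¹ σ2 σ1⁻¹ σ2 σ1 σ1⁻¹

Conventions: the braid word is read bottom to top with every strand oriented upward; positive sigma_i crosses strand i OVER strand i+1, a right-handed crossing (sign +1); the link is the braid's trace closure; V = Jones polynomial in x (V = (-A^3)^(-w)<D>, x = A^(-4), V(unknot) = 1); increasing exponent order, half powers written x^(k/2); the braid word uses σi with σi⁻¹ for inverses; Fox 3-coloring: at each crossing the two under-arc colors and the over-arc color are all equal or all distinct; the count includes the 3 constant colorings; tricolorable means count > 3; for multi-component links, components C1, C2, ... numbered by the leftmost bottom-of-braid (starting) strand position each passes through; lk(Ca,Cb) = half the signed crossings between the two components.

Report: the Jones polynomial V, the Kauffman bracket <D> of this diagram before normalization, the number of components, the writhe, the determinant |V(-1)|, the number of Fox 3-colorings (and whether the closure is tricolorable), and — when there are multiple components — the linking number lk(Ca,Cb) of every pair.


V = x^-2 - x^-1 + 1 - x + x^2
<D> = A^-8 - A^-4 + 1 - A^4 + A^8 (w = 0)
1 component over 6 crossings, w = 0
3 Fox colorings among 3^6, |V(-1)| = 5: not tricolorable
why: w = 0 (over 6 crossings) is diagram-only; (-A^3)^(0) removes it from V


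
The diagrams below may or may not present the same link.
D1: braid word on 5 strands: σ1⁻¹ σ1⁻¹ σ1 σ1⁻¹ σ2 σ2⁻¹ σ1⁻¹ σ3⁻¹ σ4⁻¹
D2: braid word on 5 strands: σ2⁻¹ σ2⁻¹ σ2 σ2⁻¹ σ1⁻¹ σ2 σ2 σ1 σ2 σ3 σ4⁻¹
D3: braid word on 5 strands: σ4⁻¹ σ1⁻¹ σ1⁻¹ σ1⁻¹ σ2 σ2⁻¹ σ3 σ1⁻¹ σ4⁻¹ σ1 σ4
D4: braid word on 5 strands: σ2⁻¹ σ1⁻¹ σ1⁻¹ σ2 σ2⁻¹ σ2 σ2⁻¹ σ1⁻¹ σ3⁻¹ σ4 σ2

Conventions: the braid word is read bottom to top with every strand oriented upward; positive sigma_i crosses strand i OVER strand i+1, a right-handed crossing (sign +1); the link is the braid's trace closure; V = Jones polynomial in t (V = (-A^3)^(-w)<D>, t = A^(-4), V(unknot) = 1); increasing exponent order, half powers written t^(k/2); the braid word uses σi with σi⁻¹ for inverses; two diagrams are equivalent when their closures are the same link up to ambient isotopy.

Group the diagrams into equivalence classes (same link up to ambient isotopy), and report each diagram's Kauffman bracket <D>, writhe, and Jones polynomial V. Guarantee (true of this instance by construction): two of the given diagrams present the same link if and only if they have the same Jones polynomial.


equivalence classes: {D1, D3, D4} | {D2}
D1 (bracket A^-13 + A^-9 + A^-5 - A^3; 9 crossings at w = -5): V = t^(-9/2) - t^(-5/2) - t^(-3/2) - t^(-1/2)
V(D2) = -t^(1/2) - t^(5/2)  [11 crossings, <D> = A^-7 + A, w = +1]
V(D3) = t^(-9/2) - t^(-5/2) - t^(-3/2) - t^(-1/2)  [11 crossings, <D> = A^-7 + A^-3 + A - A^9, w = -3]
V(D4) = t^(-9/2) - t^(-5/2) - t^(-3/2) - t^(-1/2)  [11 crossings, <D> = A^-7 + A^-3 + A - A^9, w = -3]
key observation: V(t) takes 2 values over 4 diagrams, fixing the grouping


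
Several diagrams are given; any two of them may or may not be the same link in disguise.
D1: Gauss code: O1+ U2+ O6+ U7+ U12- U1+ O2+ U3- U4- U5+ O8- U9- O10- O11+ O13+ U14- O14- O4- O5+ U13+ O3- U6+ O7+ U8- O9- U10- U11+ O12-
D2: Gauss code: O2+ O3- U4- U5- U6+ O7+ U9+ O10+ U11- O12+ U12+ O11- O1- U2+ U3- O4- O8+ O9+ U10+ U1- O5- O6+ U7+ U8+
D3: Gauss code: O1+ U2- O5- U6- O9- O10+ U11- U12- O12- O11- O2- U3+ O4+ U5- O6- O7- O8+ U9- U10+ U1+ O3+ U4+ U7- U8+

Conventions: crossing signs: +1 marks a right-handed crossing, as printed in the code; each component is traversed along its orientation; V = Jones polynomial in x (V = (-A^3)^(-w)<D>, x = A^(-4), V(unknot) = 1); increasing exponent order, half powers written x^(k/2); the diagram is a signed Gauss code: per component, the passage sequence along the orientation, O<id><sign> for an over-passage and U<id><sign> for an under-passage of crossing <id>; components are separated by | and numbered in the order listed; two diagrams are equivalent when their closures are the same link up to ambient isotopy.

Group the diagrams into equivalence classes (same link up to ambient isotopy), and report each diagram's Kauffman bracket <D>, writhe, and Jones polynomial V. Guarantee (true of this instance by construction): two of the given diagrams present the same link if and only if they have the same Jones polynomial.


classes: {D1, D3} | {D2}
V(D1) = -x^-3 + 2x^-2 - 2x^-1 + 3 - 2x + 2x^2 - x^3  [14 crossings, <D> = -A^-12 + 2A^-8 - 2A^-4 + 3 - 2A^4 + 2A^8 - A^12, w = 0]
D2 (bracket A^6; 12 crossings at w = +2): V = 1
D3 (bracket -A^-18 + 2A^-14 - 2A^-10 + 3A^-6 - 2A^-2 + 2A^2 - A^6; 12 crossings at w = -2): V = -x^-3 + 2x^-2 - 2x^-1 + 3 - 2x + 2x^2 - x^3
note: comparing 3 Jones polynomials yields 2 groups


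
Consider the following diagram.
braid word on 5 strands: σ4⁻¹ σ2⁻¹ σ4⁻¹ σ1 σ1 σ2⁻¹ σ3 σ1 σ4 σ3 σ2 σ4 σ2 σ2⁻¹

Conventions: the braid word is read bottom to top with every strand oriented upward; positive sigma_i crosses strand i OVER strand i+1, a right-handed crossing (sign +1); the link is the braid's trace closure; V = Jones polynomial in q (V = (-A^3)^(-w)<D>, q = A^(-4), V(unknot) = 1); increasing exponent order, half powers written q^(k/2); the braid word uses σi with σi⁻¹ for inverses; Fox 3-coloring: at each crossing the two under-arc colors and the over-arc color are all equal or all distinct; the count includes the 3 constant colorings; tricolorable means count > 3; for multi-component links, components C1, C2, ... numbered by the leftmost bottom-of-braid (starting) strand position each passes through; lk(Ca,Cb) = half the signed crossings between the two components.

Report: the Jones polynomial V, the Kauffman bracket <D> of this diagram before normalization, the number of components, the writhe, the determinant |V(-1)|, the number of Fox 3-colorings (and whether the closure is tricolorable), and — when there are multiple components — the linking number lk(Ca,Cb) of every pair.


V = q + q^3 - q^4
<D> = -A^-4 + 1 + A^8 (w = +4)
1 component over 14 crossings, w = +4
9 Fox colorings among 3^14, |V(-1)| = 3: tricolorable
why: V spans 3 powers of q: at least 3 crossings in any diagram


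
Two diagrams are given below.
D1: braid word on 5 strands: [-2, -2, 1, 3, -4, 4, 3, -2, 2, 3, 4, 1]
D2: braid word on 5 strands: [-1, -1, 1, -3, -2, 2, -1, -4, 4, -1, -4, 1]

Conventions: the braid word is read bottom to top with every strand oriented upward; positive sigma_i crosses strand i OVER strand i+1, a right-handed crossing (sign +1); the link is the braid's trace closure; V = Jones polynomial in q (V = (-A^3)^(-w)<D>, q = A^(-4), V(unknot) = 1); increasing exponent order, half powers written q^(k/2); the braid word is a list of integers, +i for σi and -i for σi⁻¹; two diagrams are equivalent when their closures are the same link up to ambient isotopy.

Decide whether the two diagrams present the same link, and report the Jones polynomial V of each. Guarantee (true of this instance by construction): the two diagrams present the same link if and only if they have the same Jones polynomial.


equivalent: no
D1 (bracket -A^-12 + A^-8 - 2A^-4 + 3 - A^4 + 3A^8 + A^16; 12 crossings at w = +4): V = q^-1 + 3q - q^2 + 3q^3 - 2q^4 + q^5 - q^6
D2 (bracket A^-12 + A^-8 + A^-4 + 1; 12 crossings at w = -4): V = q^-3 + q^-2 + q^-1 + 1
key observation: comparing 2 Jones polynomials yields 2 groups


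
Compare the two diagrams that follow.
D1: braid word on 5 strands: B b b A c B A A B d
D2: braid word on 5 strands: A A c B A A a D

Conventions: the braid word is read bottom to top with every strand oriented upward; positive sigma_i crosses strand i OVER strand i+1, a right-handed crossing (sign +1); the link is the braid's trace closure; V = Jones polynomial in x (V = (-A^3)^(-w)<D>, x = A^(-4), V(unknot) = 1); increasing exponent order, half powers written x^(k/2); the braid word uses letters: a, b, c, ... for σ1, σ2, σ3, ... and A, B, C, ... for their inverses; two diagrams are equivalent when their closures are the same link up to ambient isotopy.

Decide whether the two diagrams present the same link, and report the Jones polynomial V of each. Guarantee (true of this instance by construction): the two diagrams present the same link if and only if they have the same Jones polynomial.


equivalent: yes
V(D1) = -x^-4 + x^-3 + x^-1  (w -2, c 10, <D> = A^-2 + A^6 - A^10)
V(D2) = -x^-4 + x^-3 + x^-1  [8 crossings, <D> = A^-8 + 1 - A^4, w = -4]
key observation: all 2 diagrams share one V(x), hence one class


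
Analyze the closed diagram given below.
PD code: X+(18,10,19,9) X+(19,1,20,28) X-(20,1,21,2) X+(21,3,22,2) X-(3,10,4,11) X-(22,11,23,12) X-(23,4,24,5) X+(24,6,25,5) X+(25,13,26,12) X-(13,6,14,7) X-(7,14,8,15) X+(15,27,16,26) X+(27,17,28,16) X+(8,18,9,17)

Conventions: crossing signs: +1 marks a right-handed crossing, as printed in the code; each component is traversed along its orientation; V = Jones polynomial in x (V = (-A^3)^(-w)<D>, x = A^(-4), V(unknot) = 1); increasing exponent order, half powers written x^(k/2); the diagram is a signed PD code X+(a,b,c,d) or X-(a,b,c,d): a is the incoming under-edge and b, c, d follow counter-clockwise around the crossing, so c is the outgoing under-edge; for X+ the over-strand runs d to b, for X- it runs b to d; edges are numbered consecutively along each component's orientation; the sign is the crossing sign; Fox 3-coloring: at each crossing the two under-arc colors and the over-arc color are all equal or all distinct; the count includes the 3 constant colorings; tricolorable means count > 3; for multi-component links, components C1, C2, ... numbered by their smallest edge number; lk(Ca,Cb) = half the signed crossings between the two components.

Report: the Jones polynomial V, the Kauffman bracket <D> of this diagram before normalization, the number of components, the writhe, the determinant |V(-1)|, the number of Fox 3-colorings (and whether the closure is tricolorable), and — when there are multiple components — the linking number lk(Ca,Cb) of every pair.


Jones polynomial: V(x) = -x^-1 + 2 - x + 2x^2 - x^3 + x^4 - x^5
<D> = -A^-14 + A^-10 - A^-6 + 2A^-2 - A^2 + 2A^6 - A^10; writhe +2
components 1, writhe +2 (14 crossings)
3-colorings: 9 of 3^14, det 9 — tricolorable
note: the span of V is 6, forcing >= 6 crossings in any diagram


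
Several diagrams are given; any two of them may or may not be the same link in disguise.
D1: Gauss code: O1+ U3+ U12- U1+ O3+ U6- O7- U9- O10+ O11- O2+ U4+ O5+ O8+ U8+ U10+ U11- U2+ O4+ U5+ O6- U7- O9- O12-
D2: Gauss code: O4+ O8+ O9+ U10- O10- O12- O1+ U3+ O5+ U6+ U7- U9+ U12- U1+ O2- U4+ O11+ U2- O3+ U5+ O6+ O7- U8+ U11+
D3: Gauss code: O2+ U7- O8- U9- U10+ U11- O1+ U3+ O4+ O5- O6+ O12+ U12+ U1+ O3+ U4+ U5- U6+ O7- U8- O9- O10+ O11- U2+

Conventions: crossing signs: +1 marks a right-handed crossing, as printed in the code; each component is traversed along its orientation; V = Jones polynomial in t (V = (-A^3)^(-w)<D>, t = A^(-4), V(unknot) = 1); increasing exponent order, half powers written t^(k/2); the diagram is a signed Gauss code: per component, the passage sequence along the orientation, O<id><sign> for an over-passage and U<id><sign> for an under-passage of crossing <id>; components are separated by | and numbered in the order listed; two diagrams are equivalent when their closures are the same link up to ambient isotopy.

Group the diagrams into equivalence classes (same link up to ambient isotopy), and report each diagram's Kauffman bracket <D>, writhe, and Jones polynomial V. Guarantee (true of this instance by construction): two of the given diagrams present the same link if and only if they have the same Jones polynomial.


grouping into links: {D1, D3} | {D2}
V(D1) = -t^-3 + t^-2 - t^-1 + 3 - t + t^2 - t^3  (w +2, c 12, <D> = -A^-6 + A^-2 - A^2 + 3A^6 - A^10 + A^14 - A^18)
D2 (bracket -A^-12 + A^-8 - A^-4 + 2 - A^4 + A^8; 12 crossings at w = +4): V = t - t^2 + 2t^3 - t^4 + t^5 - t^6
V(D3) = -t^-3 + t^-2 - t^-1 + 3 - t + t^2 - t^3  (w +2, c 12, <D> = -A^-6 + A^-2 - A^2 + 3A^6 - A^10 + A^14 - A^18)
key observation: V(t) takes 2 values over 3 diagrams, fixing the grouping


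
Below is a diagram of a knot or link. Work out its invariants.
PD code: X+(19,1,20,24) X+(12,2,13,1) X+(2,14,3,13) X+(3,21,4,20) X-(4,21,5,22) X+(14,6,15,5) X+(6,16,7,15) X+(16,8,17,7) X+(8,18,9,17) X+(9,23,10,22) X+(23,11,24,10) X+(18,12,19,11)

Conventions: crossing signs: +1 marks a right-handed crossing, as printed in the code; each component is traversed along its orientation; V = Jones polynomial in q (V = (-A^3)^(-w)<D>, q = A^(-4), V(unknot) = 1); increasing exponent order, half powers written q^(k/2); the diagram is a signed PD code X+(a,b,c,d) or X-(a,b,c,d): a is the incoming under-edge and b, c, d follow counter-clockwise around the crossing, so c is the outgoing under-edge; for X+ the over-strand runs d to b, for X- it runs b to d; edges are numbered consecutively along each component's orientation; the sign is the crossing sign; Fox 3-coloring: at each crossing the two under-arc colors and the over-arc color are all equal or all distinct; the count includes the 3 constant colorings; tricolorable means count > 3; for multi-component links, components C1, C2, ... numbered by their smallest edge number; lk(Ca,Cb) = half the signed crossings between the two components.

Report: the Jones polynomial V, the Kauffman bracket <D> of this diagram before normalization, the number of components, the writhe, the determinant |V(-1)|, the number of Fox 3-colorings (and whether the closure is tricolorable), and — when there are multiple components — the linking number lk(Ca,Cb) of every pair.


V = q^4 + q^6 - q^7 + q^8 - q^9 + q^10 - q^11 + q^12 - q^13
<D> = -A^-22 + A^-18 - A^-14 + A^-10 - A^-6 + A^-2 - A^2 + A^6 + A^14 (w = +10)
1 component over 12 crossings, w = +10
9 Fox colorings among 3^12, |V(-1)| = 9: tricolorable
why: V spans 9 powers of q: at least 9 crossings in any diagram


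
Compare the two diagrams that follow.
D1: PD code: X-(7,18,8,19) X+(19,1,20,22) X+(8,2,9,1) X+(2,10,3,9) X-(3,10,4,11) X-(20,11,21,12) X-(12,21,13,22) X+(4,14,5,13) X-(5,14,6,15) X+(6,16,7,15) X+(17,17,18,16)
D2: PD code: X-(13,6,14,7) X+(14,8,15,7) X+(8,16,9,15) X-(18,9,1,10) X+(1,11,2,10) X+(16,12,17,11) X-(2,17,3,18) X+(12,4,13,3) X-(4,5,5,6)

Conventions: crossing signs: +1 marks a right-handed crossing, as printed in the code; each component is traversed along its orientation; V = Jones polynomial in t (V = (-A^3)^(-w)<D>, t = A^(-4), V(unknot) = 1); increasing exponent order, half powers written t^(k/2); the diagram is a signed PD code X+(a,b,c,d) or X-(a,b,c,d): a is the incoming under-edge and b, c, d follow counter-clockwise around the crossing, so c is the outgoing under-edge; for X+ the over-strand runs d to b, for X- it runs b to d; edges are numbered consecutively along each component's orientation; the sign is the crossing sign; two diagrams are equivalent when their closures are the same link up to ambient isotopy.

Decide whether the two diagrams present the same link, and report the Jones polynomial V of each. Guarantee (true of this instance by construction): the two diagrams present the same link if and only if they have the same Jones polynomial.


equivalent: no
D1 (bracket -A^3; 11 crossings at w = +1): V = 1
V(D2) = t + t^3 - t^4  (w +1, c 9, <D> = A^-13 - A^-9 - A^-1)
key observation: 2 values of V(t) split the 2 diagrams


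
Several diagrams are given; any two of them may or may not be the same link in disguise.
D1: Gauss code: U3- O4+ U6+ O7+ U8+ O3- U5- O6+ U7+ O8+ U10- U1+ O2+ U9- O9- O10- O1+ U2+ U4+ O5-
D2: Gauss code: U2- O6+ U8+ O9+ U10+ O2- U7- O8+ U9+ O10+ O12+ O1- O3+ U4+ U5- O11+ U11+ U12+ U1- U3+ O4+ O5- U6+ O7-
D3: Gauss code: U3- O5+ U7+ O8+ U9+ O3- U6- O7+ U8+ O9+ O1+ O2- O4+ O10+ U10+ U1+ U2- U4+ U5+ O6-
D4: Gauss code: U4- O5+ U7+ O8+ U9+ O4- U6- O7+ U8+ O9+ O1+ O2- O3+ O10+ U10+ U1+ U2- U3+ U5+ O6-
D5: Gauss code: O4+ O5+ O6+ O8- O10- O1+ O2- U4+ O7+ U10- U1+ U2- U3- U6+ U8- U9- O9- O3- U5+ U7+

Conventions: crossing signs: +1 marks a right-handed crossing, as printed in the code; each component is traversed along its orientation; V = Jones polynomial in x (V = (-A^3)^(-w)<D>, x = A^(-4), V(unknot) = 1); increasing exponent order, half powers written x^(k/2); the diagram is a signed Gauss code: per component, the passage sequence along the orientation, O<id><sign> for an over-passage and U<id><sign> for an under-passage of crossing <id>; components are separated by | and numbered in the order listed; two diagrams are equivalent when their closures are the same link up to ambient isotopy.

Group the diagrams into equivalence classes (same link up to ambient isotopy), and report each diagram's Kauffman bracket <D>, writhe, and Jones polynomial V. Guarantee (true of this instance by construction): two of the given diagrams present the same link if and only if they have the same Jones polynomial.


classes: {D1, D2, D3, D4} | {D5}
V(D1) = x^-1 - 1 + 2x - 2x^2 + 2x^3 - 2x^4 + x^5  [10 crossings, <D> = A^-14 - 2A^-10 + 2A^-6 - 2A^-2 + 2A^2 - A^6 + A^10, w = +2]
V(D2) = x^-1 - 1 + 2x - 2x^2 + 2x^3 - 2x^4 + x^5  (w +4, c 12, <D> = A^-8 - 2A^-4 + 2 - 2A^4 + 2A^8 - A^12 + A^16)
D3 (bracket A^-8 - 2A^-4 + 2 - 2A^4 + 2A^8 - A^12 + A^16; 10 crossings at w = +4): V = x^-1 - 1 + 2x - 2x^2 + 2x^3 - 2x^4 + x^5
V(D4) = x^-1 - 1 + 2x - 2x^2 + 2x^3 - 2x^4 + x^5  (w +4, c 10, <D> = A^-8 - 2A^-4 + 2 - 2A^4 + 2A^8 - A^12 + A^16)
D5 (bracket 1; 10 crossings at w = 0): V = 1
note: comparing 5 Jones polynomials yields 2 groups


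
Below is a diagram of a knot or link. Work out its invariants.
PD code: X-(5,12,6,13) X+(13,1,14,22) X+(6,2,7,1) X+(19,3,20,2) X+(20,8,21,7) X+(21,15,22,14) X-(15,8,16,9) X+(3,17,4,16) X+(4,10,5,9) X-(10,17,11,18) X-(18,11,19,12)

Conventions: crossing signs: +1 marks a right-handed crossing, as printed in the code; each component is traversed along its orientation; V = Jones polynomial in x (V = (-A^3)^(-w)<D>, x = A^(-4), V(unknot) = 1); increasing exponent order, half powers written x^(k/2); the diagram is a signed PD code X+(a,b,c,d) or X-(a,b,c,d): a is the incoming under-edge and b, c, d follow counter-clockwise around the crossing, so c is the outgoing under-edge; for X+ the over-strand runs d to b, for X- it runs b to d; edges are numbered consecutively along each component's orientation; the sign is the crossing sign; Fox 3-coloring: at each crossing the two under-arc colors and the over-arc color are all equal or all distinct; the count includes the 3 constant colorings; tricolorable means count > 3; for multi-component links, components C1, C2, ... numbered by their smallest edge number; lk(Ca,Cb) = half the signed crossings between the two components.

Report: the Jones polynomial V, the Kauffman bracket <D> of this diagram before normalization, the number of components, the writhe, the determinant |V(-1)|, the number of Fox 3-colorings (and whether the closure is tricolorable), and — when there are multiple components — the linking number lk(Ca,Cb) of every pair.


V = -x^-1 + 2 - x + 2x^2 - x^3 + x^4 - x^5
<D> = A^-11 - A^-7 + A^-3 - 2A + A^5 - 2A^9 + A^13 (w = +3)
1 component over 11 crossings, w = +3
9 Fox colorings among 3^11, |V(-1)| = 9: tricolorable
why: the span of V is 6, forcing >= 6 crossings in any diagram


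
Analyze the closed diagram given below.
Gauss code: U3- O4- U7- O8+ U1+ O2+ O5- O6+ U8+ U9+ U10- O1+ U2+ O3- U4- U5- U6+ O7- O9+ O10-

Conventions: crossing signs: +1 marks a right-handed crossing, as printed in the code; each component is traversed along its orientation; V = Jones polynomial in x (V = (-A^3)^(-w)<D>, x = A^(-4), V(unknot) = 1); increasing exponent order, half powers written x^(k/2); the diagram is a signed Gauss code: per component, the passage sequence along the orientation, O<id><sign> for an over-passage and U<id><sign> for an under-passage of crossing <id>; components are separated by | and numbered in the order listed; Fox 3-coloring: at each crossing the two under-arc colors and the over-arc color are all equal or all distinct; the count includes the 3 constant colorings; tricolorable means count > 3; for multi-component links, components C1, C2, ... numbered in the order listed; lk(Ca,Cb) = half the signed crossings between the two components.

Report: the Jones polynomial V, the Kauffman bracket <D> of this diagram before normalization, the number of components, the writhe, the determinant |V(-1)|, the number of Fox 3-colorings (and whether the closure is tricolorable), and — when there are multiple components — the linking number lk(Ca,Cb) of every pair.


V(x) = -x^-3 + x^-2 - x^-1 + 3 - x + x^2 - x^3
bracket: -A^-12 + A^-8 - A^-4 + 3 - A^4 + A^8 - A^12, w = 0
1 component, writhe 0, over 10 crossings
det 9, colorings 27 of 3^10 — tricolorable
observation: |V(-1)| = 9: so tricolorable, since 3 divides 9


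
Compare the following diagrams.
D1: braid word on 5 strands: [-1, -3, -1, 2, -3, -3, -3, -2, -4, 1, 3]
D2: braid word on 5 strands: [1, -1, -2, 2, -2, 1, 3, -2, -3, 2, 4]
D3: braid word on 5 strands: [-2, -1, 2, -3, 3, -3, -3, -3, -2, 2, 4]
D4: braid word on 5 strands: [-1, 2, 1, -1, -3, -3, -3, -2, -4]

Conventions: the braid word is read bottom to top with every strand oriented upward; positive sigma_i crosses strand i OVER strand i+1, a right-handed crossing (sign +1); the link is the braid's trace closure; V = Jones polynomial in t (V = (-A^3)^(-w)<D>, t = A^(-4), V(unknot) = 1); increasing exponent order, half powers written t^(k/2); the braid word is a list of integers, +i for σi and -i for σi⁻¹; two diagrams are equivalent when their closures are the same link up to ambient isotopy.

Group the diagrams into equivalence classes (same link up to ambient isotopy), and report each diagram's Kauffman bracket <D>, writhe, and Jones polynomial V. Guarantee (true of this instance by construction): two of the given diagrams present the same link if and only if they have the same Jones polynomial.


equivalence classes: {D1, D3, D4} | {D2}
D1 (bracket A^-13 + A^-9 + A^-5 - A^3; 11 crossings at w = -5): V = t^(-9/2) - t^(-5/2) - t^(-3/2) - t^(-1/2)
V(D2) = -t^(-1/2) - t^(1/2)  [11 crossings, <D> = A + A^5, w = +1]
V(D3) = t^(-9/2) - t^(-5/2) - t^(-3/2) - t^(-1/2)  [11 crossings, <D> = A^-7 + A^-3 + A - A^9, w = -3]
V(D4) = t^(-9/2) - t^(-5/2) - t^(-3/2) - t^(-1/2)  (w -5, c 9, <D> = A^-13 + A^-9 + A^-5 - A^3)
key observation: V(t) takes 2 values over 4 diagrams, fixing the grouping


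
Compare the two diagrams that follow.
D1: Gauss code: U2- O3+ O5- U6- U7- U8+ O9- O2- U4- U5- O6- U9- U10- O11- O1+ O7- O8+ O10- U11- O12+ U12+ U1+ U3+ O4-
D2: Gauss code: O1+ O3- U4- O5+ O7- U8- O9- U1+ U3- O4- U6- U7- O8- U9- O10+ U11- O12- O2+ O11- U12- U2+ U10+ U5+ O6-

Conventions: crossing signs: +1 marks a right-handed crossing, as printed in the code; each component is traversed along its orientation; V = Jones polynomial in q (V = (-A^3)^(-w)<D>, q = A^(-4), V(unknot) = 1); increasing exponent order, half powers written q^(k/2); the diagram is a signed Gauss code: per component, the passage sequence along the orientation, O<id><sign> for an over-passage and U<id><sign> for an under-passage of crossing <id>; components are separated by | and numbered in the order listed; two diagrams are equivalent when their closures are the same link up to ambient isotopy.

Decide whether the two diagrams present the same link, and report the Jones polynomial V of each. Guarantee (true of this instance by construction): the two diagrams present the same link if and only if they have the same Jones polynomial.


equivalent: yes
D1 (bracket A^-8 - A^-4 + 2 - A^4 + A^8 - A^12; 12 crossings at w = -4): V = -q^-6 + q^-5 - q^-4 + 2q^-3 - q^-2 + q^-1
D2 (bracket A^-8 - A^-4 + 2 - A^4 + A^8 - A^12; 12 crossings at w = -4): V = -q^-6 + q^-5 - q^-4 + 2q^-3 - q^-2 + q^-1
key observation: from 12 to 12 crossings by R-moves: one link, two diagrams


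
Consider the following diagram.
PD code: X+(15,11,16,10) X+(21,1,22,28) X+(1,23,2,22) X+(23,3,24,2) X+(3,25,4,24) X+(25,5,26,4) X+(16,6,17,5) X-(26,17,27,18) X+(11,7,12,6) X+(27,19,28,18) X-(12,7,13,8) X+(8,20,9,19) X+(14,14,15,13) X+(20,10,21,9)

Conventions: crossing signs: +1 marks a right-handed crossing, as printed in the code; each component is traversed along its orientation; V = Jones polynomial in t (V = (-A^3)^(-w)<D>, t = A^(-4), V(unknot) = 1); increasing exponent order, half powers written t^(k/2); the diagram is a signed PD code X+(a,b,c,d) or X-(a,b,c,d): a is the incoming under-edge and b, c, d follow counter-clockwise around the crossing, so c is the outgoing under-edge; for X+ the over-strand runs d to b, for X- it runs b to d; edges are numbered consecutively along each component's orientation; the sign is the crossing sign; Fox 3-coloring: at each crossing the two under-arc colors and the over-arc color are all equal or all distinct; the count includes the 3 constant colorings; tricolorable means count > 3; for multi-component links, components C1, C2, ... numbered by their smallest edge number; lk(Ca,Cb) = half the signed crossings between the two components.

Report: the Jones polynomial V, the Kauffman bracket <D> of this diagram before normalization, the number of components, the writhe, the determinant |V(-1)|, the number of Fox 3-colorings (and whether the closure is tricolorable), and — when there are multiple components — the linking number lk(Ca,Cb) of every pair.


Jones polynomial: V(t) = t^3 + 2t^5 - 2t^6 + 2t^7 - 3t^8 + 2t^9 - 2t^10 + t^11
<D> = A^-14 - 2A^-10 + 2A^-6 - 3A^-2 + 2A^2 - 2A^6 + 2A^10 + A^18; writhe +10
components 1, writhe +10 (14 crossings)
3-colorings: 9 of 3^14, det 15 — tricolorable
note: V spans 8 powers of t: at least 8 crossings in any diagram


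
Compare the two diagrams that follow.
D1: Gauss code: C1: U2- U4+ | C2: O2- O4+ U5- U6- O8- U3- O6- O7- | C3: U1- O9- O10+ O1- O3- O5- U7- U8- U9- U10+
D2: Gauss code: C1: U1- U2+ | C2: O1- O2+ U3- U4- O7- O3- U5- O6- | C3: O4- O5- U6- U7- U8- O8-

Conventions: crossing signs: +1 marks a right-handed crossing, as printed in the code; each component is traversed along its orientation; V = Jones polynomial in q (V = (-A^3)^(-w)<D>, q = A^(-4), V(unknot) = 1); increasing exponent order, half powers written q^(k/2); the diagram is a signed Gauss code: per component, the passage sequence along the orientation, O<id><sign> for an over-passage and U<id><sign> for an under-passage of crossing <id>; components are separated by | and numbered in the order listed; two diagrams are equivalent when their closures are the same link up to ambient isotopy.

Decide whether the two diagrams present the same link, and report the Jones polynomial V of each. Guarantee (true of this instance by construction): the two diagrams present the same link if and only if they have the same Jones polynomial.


equivalent: yes
V(D1) = q^-6 + q^-3 + q^-2 + q^-1  (w -6, c 10, <D> = A^-14 + A^-10 + A^-6 + A^6)
V(D2) = q^-6 + q^-3 + q^-2 + q^-1  (w -6, c 8, <D> = A^-14 + A^-10 + A^-6 + A^6)
why: Reidemeister moves carry D1 (10 crossings) to D2 (8)


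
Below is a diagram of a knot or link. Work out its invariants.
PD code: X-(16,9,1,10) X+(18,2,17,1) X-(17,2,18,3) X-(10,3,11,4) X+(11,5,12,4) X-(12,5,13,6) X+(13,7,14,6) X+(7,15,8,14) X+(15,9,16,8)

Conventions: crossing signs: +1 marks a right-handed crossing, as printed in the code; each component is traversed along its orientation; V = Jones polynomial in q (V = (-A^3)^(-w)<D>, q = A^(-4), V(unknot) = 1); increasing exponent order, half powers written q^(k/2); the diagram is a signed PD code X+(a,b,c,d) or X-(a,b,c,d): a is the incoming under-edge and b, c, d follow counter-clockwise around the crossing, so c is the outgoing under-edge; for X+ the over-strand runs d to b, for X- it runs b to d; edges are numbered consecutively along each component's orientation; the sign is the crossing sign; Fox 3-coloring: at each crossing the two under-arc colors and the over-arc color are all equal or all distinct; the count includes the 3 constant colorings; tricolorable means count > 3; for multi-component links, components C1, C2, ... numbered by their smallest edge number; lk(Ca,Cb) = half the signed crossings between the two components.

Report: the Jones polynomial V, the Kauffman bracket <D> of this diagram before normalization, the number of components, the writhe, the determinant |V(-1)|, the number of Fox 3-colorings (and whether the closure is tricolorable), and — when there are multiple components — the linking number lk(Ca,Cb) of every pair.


V(q) = -q^(-1/2) - q^(1/2)
bracket: A + A^5, w = +1
2 components, writhe +1, over 9 crossings
lk(C1,C2) = 0
det 0, colorings 9 of 3^9 — tricolorable
observation: det 0 = |V(-1)|; divisible by 3, so tricolorable
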